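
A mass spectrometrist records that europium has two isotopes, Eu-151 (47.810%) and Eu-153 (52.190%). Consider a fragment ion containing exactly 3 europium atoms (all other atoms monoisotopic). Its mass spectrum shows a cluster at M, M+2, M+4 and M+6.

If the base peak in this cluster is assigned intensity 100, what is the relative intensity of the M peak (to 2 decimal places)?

(0.47810 + 0.52190)^3 gives M 0.1093, M+2 0.3579, M+4 0.3907, M+6 0.1422; the largest is M+4.
P(M+4) = C(3,2) × 0.47810^1 × 0.52190^2 = 3 × 0.4781 × 0.27237961 = 0.390674 (base)
P(M) = C(3,0) × 0.47810^3 × 0.52190^0 = 1 × 0.10928391 × 1.0000 = 0.109284
Relative intensity = 0.109284 / 0.390674 × 100 = 27.97

27.97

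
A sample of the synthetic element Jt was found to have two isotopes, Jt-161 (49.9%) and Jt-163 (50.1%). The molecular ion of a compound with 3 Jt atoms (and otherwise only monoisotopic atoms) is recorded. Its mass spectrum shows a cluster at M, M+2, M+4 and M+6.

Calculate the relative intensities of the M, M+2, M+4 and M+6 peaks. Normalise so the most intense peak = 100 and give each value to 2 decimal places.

33.07 : 99.60 : 100.00 : 33.47

The 3 Jt atoms are independent, so intensities follow the terms of (0.499 + 0.501)^3.
P(M) = 0.499^3 = 0.124251
P(M+2) = 3 × 0.499^2 × 0.501^1 = 0.374249
P(M+4) = 3 × 0.499^1 × 0.501^2 = 0.375748
P(M+6) = 0.501^3 = 0.125752
The M+4 peak is largest (0.375748); scaling to 100 gives 33.07 : 99.60 : 100.00 : 33.47.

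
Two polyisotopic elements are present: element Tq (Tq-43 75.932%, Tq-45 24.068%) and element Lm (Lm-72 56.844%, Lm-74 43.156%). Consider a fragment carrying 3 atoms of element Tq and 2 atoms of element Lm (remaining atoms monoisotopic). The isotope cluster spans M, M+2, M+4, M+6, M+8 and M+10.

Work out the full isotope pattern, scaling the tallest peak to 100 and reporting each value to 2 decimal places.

Element Tq pattern (n=3): 0.43779875 : 0.41630434 : 0.13195508 : 0.01394184
Element Lm pattern (n=2): 0.32312403 : 0.49063193 : 0.18624403
Convolve the two distributions (both contribute in 2-u steps):
  M: 0.43779875×0.32312403 = 0.141463
  M+2: 0.43779875×0.49063193 + 0.41630434×0.32312403 = 0.349316
  M+4: 0.43779875×0.18624403 + 0.41630434×0.49063193 + 0.13195508×0.32312403 = 0.328427
  M+6: 0.41630434×0.18624403 + 0.13195508×0.49063193 + 0.01394184×0.32312403 = 0.146781
  M+8: 0.13195508×0.18624403 + 0.01394184×0.49063193 = 0.031416
  M+10: 0.01394184×0.18624403 = 0.002597
Scale to base peak (0.349316) = 100: 40.50 : 100.00 : 94.02 : 42.02 : 8.99 : 0.74

40.50 : 100.00 : 94.02 : 42.02 : 8.99 : 0.74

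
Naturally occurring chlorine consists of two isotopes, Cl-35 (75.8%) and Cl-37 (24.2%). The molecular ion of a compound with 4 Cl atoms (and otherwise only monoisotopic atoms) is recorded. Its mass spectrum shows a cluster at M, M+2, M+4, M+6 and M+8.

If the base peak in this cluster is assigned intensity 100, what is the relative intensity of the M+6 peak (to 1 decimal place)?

Term probabilities: M 0.3301, M+2 0.4216, M+4 0.2019, M+6 0.0430, M+8 0.0034. Base peak = M+2.
P(M+2) = C(4,1) × 0.758^3 × 0.242^1 = 4 × 0.43551951 × 0.2420 = 0.421583 (base)
P(M+6) = C(4,3) × 0.758^1 × 0.242^3 = 4 × 0.7580 × 0.01417249 = 0.042971
Relative intensity = 0.042971 / 0.421583 × 100 = 10.2

10.2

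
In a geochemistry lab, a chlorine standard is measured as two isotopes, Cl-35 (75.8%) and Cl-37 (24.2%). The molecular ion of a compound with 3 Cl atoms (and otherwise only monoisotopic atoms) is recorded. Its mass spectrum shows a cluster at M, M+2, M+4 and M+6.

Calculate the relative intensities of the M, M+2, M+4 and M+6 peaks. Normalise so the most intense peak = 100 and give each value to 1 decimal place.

100.0 : 95.8 : 30.6 : 3.3

The 3 Cl atoms are independent, so intensities follow the terms of (0.758 + 0.242)^3.
P(M) = 0.758^3 = 0.435520
P(M+2) = 3 × 0.758^2 × 0.242^1 = 0.417133
P(M+4) = 3 × 0.758^1 × 0.242^2 = 0.133175
P(M+6) = 0.242^3 = 0.014172
The M peak is largest (0.435520); scaling to 100 gives 100.0 : 95.8 : 30.6 : 3.3.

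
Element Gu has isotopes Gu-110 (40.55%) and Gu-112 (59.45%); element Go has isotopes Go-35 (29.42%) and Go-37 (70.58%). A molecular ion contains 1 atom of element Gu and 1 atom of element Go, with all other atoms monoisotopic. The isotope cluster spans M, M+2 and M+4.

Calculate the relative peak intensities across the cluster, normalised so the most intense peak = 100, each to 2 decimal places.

25.87 : 100.00 : 91.00

Element Gu pattern (n=1): 0.4055 : 0.5945
Element Go pattern (n=1): 0.2942 : 0.7058
Convolve the two distributions (both contribute in 2-u steps):
  M: 0.4055×0.2942 = 0.119298
  M+2: 0.4055×0.7058 + 0.5945×0.2942 = 0.461104
  M+4: 0.5945×0.7058 = 0.419598
Scale to base peak (0.461104) = 100: 25.87 : 100.00 : 91.00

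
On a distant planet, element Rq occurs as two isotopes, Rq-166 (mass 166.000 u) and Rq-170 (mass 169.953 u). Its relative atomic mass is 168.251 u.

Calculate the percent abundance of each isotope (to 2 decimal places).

Rq-166: 43.06%, Rq-170: 56.94%

Let x be the fractional abundance of Rq-166; then Rq-170 has abundance 1 − x.
166.000·x + 169.953·(1 − x) = 168.251
(166.000 − 169.953)·x = 168.251 − 169.953
x = -1.702 / -3.953 = 0.43056 → 43.06% Rq-166, 56.94% Rq-170.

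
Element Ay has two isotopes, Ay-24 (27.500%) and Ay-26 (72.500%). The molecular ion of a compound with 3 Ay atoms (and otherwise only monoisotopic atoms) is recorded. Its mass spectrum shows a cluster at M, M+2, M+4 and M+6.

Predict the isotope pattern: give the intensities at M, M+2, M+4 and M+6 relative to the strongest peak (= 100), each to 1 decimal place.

The 3 Ay atoms are independent, so intensities follow the terms of (0.27500 + 0.72500)^3.
P(M) = 0.27500^3 = 0.020797
P(M+2) = 3 × 0.27500^2 × 0.72500^1 = 0.164484
P(M+4) = 3 × 0.27500^1 × 0.72500^2 = 0.433641
P(M+6) = 0.72500^3 = 0.381078
The M+4 peak is largest (0.433641); scaling to 100 gives 4.8 : 37.9 : 100.0 : 87.9.

4.8 : 37.9 : 100.0 : 87.9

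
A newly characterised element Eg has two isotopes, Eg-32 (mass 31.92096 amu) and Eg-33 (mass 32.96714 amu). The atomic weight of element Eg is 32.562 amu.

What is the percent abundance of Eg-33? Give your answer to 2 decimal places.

With x = fraction of Eg-32 (so Eg-33 is 1 − x):
31.92096·x + 32.96714·(1 − x) = 32.562
(31.92096 − 32.96714)·x = 32.562 − 32.96714
x = -0.40514 / -1.04618 = 0.38726 → 38.73% Eg-32, 61.27% Eg-33.

61.27%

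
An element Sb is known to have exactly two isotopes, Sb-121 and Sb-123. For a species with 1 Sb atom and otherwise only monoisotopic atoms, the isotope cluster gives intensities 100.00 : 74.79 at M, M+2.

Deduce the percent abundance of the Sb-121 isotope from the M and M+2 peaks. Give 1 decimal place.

If p is the fraction of Sb that is Sb-121, then I(M+2)/I(M) = [C(1,1)·p^0·(1−p)] / p^1 = 1·(1−p)/p = 74.79/100.00 = 0.7479
(1−p)/p = 0.7479/1 = 0.7479  ⇒  p = 1/(1 + 0.7479) = 0.5721
Sb-121: 57.2%, Sb-123: 42.8%.

57.2%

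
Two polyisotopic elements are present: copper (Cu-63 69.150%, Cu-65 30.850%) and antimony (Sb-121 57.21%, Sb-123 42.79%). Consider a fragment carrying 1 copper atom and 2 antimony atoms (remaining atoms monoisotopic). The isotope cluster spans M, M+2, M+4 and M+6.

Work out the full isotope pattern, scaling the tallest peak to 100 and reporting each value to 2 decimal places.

Copper pattern (n=1): 0.6915 : 0.3085
Antimony pattern (n=2): 0.32729841 : 0.48960318 : 0.18309841
Convolve the two distributions (both contribute in 2-u steps):
  M: 0.6915×0.32729841 = 0.226327
  M+2: 0.6915×0.48960318 + 0.3085×0.32729841 = 0.439532
  M+4: 0.6915×0.18309841 + 0.3085×0.48960318 = 0.277655
  M+6: 0.3085×0.18309841 = 0.056486
Scale to base peak (0.439532) = 100: 51.49 : 100.00 : 63.17 : 12.85

51.49 : 100.00 : 63.17 : 12.85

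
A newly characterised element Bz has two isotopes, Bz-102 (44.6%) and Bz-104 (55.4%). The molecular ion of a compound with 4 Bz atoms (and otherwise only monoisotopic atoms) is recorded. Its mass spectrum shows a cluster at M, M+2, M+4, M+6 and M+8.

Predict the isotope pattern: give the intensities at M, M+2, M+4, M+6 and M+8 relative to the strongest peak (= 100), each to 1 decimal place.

10.8 : 53.7 : 100.0 : 82.8 : 25.7

Expanding (0.446 + 0.554)^4:
P(M) = 0.446^4 = 0.039568
P(M+2) = 4 × 0.446^3 × 0.554^1 = 0.196596
P(M+4) = 6 × 0.446^2 × 0.554^2 = 0.366303
P(M+6) = 4 × 0.446^1 × 0.554^3 = 0.303336
P(M+8) = 0.554^4 = 0.094197
The M+4 peak is largest (0.366303); scaling to 100 gives 10.8 : 53.7 : 100.0 : 82.8 : 25.7.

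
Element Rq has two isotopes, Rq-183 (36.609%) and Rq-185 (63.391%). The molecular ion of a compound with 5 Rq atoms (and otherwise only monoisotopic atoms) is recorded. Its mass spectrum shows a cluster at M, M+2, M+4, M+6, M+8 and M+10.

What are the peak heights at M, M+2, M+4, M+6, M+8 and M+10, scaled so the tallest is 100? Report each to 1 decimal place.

1.9 : 16.7 : 57.8 : 100.0 : 86.6 : 30.0

Each Rq atom is independently Rq-183 (p = 0.36609) or Rq-185 (q = 0.63391); the cluster is the binomial expansion (p + q)^5.
P(M) = 0.36609^5 = 0.006576
P(M+2) = 5 × 0.36609^4 × 0.63391^1 = 0.056931
P(M+4) = 10 × 0.36609^3 × 0.63391^2 = 0.197160
P(M+6) = 10 × 0.36609^2 × 0.63391^3 = 0.341396
P(M+8) = 5 × 0.36609^1 × 0.63391^4 = 0.295575
P(M+10) = 0.63391^5 = 0.102362
The M+6 peak is largest (0.341396); scaling to 100 gives 1.9 : 16.7 : 57.8 : 100.0 : 86.6 : 30.0.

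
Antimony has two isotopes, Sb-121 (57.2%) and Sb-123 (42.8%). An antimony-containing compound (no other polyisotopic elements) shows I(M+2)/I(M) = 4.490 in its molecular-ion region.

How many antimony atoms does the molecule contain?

6

For n independent Sb atoms, I(M+2)/I(M) = n · (abundance Sb-123) / (abundance Sb-121) = n · 0.428/0.572.
n = 4.490 × 0.572/0.428 = 6.00 ≈ 6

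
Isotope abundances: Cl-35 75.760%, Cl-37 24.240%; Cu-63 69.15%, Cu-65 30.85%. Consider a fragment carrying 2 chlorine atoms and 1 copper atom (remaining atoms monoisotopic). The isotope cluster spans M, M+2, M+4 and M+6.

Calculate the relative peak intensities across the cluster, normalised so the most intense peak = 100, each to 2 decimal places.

Chlorine pattern (n=2): 0.57395776 : 0.36728448 : 0.05875776
Copper pattern (n=1): 0.6915 : 0.3085
Convolve the two distributions (both contribute in 2-u steps):
  M: 0.57395776×0.6915 = 0.396892
  M+2: 0.57395776×0.3085 + 0.36728448×0.6915 = 0.431043
  M+4: 0.36728448×0.3085 + 0.05875776×0.6915 = 0.153938
  M+6: 0.05875776×0.3085 = 0.018127
Scale to base peak (0.431043) = 100: 92.08 : 100.00 : 35.71 : 4.21

92.08 : 100.00 : 35.71 : 4.21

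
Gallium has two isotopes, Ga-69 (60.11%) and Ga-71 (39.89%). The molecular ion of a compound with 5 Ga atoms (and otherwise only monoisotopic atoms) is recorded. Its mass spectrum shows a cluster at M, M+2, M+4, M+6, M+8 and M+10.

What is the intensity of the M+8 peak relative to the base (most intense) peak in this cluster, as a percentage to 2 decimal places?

(0.6011 + 0.3989)^5 gives M 0.0785, M+2 0.2604, M+4 0.3456, M+6 0.2293, M+8 0.0761, M+10 0.0101; the largest is M+4.
P(M+4) = C(5,2) × 0.6011^3 × 0.3989^2 = 10 × 0.21719018 × 0.15912121 = 0.345596 (base)
P(M+8) = C(5,4) × 0.6011^1 × 0.3989^4 = 5 × 0.6011 × 0.02531956 = 0.076098
Relative intensity = 0.076098 / 0.345596 × 100 = 22.02

22.02%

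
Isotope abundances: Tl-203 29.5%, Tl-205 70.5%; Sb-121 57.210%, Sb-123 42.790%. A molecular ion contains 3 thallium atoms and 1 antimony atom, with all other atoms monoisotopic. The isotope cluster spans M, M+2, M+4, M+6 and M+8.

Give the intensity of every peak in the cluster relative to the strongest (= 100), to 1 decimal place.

3.8 : 29.9 : 85.0 : 100.0 : 38.6

Thallium pattern (n=3): 0.02567237 : 0.18405787 : 0.43986713 : 0.35040263
Antimony pattern (n=1): 0.5721 : 0.4279
Convolve the two distributions (both contribute in 2-u steps):
  M: 0.02567237×0.5721 = 0.014687
  M+2: 0.02567237×0.4279 + 0.18405787×0.5721 = 0.116285
  M+4: 0.18405787×0.4279 + 0.43986713×0.5721 = 0.330406
  M+6: 0.43986713×0.4279 + 0.35040263×0.5721 = 0.388684
  M+8: 0.35040263×0.4279 = 0.149937
Scale to base peak (0.388684) = 100: 3.8 : 29.9 : 85.0 : 100.0 : 38.6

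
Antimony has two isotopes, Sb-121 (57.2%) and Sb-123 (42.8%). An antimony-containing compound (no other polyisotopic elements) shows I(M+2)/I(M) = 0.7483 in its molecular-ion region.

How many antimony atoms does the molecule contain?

1

For n independent Sb atoms, I(M+2)/I(M) = n · (abundance Sb-123) / (abundance Sb-121) = n · 0.428/0.572.
n = 0.7483 × 0.572/0.428 = 1.00 ≈ 1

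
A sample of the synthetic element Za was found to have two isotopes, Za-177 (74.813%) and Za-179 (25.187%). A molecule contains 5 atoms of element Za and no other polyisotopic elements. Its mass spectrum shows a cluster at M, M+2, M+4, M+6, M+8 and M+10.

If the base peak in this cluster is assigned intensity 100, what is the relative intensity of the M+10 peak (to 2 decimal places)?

0.26

Binomial terms of (0.74813 + 0.25187)^5: M 0.2344, M+2 0.3945, M+4 0.2656, M+6 0.0894, M+8 0.0151, M+10 0.0010 → M+2 is the base peak.
P(M+2) = C(5,1) × 0.74813^4 × 0.25187^1 = 5 × 0.31326241 × 0.25187 = 0.394507 (base)
P(M+10) = C(5,5) × 0.74813^0 × 0.25187^5 = 1 × 1.0000 × 0.00101364 = 0.001014
Relative intensity = 0.001014 / 0.394507 × 100 = 0.26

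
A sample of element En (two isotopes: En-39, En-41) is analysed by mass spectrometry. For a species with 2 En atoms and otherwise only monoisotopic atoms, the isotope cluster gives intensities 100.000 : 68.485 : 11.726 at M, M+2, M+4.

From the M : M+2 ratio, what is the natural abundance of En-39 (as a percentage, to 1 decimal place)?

74.5%

Let p = fractional abundance of En-39. I(M+2)/I(M) = [C(2,1)·p^1·(1−p)] / p^2 = 2·(1−p)/p = 68.485/100.000 = 0.6848
(1−p)/p = 0.6848/2 = 0.3424  ⇒  p = 1/(1 + 0.3424) = 0.7449
En-39: 74.5%, En-41: 25.5%.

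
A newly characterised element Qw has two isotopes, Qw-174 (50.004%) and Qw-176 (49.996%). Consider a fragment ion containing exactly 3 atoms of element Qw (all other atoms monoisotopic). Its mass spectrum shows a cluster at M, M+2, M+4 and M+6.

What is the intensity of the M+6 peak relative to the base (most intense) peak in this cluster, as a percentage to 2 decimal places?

33.32%

(0.50004 + 0.49996)^3 gives M 0.1250, M+2 0.3750, M+4 0.3750, M+6 0.1250; the largest is M+2.
P(M+2) = C(3,1) × 0.50004^2 × 0.49996^1 = 3 × 0.25004 × 0.49996 = 0.375030 (base)
P(M+6) = C(3,3) × 0.50004^0 × 0.49996^3 = 1 × 1.0000 × 0.12497 = 0.124970
Relative intensity = 0.124970 / 0.375030 × 100 = 33.32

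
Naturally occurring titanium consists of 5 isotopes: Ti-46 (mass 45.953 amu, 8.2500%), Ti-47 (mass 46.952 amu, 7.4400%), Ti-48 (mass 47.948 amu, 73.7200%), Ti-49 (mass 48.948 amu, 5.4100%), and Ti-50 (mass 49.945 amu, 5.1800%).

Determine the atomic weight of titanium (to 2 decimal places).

47.87 amu

Weight each isotope mass by its fractional abundance: 0.082500 × 45.953 + 0.074400 × 46.952 + 0.737200 × 47.948 + 0.054100 × 48.948 + 0.051800 × 49.945
= 3.7911 + 3.4932 + 35.3473 + 2.6481 + 2.5872 = 47.8669 amu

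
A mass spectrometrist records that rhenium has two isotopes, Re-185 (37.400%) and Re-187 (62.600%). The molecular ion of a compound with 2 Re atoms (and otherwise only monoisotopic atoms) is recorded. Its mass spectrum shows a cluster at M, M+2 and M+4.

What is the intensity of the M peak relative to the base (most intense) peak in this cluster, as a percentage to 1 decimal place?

29.9%

Binomial terms of (0.37400 + 0.62600)^2: M 0.1399, M+2 0.4682, M+4 0.3919 → M+2 is the base peak.
P(M+2) = C(2,1) × 0.37400^1 × 0.62600^1 = 2 × 0.3740 × 0.6260 = 0.468248 (base)
P(M) = C(2,0) × 0.37400^2 × 0.62600^0 = 1 × 0.139876 × 1.0000 = 0.139876
Relative intensity = 0.139876 / 0.468248 × 100 = 29.9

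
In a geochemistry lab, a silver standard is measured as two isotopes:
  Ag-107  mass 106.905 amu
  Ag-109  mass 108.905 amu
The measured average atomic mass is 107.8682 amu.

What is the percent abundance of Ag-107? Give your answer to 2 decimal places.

Let x be the fractional abundance of Ag-107; then Ag-109 has abundance 1 − x.
106.905·x + 108.905·(1 − x) = 107.8682
(106.905 − 108.905)·x = 107.8682 − 108.905
x = -1.0368 / -2.000 = 0.51840 → 51.84% Ag-107, 48.16% Ag-109.

51.84%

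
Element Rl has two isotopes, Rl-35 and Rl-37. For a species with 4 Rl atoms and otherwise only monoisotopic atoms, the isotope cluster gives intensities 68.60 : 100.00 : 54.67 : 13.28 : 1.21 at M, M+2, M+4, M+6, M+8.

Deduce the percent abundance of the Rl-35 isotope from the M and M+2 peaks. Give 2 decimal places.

73.29%

Write p for the Rl-35 fraction. I(M+2)/I(M) = [C(4,1)·p^3·(1−p)] / p^4 = 4·(1−p)/p = 100.00/68.60 = 1.4577
(1−p)/p = 1.4577/4 = 0.3644  ⇒  p = 1/(1 + 0.3644) = 0.7329
Rl-35: 73.29%, Rl-37: 26.71%.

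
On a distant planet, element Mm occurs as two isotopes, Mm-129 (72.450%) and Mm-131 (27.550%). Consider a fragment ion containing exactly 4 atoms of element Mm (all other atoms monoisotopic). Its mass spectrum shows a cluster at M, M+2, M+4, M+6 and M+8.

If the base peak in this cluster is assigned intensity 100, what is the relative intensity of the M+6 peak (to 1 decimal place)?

Term probabilities: M 0.2755, M+2 0.4191, M+4 0.2390, M+6 0.0606, M+8 0.0058. Base peak = M+2.
P(M+2) = C(4,1) × 0.72450^3 × 0.27550^1 = 4 × 0.38029023 × 0.2755 = 0.419080 (base)
P(M+6) = C(4,3) × 0.72450^1 × 0.27550^3 = 4 × 0.7245 × 0.02091052 = 0.060599
Relative intensity = 0.060599 / 0.419080 × 100 = 14.5

14.5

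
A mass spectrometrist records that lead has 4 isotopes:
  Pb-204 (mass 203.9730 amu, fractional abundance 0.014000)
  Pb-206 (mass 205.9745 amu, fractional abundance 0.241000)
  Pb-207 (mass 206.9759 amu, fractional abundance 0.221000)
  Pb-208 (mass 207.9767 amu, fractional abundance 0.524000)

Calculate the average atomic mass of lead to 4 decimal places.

The abundance-weighted mean is 0.014000 × 203.9730 + 0.241000 × 205.9745 + 0.221000 × 206.9759 + 0.524000 × 207.9767
= 2.85562 + 49.63985 + 45.74167 + 108.97979 = 207.21693 amu

207.2169 amu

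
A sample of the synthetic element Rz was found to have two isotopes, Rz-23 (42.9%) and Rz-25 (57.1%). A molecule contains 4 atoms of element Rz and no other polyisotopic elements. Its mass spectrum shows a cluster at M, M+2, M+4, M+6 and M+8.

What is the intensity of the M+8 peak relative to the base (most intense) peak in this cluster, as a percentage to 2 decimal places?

Binomial terms of (0.429 + 0.571)^4: M 0.0339, M+2 0.1803, M+4 0.3600, M+6 0.3195, M+8 0.1063 → M+4 is the base peak.
P(M+4) = C(4,2) × 0.429^2 × 0.571^2 = 6 × 0.184041 × 0.326041 = 0.360029 (base)
P(M+8) = C(4,4) × 0.429^0 × 0.571^4 = 1 × 1.0000 × 0.10630273 = 0.106303
Relative intensity = 0.106303 / 0.360029 × 100 = 29.53

29.53%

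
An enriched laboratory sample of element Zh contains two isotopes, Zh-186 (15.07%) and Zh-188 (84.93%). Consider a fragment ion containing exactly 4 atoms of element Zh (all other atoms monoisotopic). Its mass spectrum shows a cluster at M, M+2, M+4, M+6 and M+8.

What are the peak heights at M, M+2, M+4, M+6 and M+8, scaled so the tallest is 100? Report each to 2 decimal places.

0.10 : 2.23 : 18.89 : 70.98 : 100.00

Each Zh atom is independently Zh-186 (p = 0.1507) or Zh-188 (q = 0.8493); the cluster is the binomial expansion (p + q)^4.
P(M) = 0.1507^4 = 0.000516
P(M+2) = 4 × 0.1507^3 × 0.8493^1 = 0.011627
P(M+4) = 6 × 0.1507^2 × 0.8493^2 = 0.098288
P(M+6) = 4 × 0.1507^1 × 0.8493^3 = 0.369281
P(M+8) = 0.8493^4 = 0.520289
The M+8 peak is largest (0.520289); scaling to 100 gives 0.10 : 2.23 : 18.89 : 70.98 : 100.00.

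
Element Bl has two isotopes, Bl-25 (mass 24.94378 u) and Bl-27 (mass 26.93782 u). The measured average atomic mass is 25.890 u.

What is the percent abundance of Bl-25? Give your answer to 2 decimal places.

Writing the weighted mean with unknown fraction x of Bl-25:
24.94378·x + 26.93782·(1 − x) = 25.890
(24.94378 − 26.93782)·x = 25.890 − 26.93782
x = -1.04782 / -1.99404 = 0.52548 → 52.55% Bl-25, 47.45% Bl-27.

52.55%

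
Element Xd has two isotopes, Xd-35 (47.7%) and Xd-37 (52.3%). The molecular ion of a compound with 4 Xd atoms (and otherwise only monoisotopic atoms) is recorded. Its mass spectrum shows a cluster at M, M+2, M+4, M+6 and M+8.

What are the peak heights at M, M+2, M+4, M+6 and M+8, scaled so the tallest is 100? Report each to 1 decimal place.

13.9 : 60.8 : 100.0 : 73.1 : 20.0

Expanding (0.477 + 0.523)^4:
P(M) = 0.477^4 = 0.051769
P(M+2) = 4 × 0.477^3 × 0.523^1 = 0.227048
P(M+4) = 6 × 0.477^2 × 0.523^2 = 0.373415
P(M+6) = 4 × 0.477^1 × 0.523^3 = 0.272950
P(M+8) = 0.523^4 = 0.074818
The M+4 peak is largest (0.373415); scaling to 100 gives 13.9 : 60.8 : 100.0 : 73.1 : 20.0.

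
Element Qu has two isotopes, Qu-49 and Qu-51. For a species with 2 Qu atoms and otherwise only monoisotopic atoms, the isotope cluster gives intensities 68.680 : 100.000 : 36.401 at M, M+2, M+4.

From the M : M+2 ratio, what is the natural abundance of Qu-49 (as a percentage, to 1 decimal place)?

57.9%

Write p for the Qu-49 fraction. I(M+2)/I(M) = [C(2,1)·p^1·(1−p)] / p^2 = 2·(1−p)/p = 100.000/68.680 = 1.4560
(1−p)/p = 1.4560/2 = 0.7280  ⇒  p = 1/(1 + 0.7280) = 0.5787
Qu-49: 57.9%, Qu-51: 42.1%.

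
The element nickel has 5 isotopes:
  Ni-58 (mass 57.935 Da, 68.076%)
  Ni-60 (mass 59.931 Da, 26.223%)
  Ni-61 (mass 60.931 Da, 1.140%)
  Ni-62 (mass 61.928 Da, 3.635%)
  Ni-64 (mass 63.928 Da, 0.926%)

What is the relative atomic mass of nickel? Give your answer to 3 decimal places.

Ar = Σ fᵢ·mᵢ = 0.68076 × 57.935 + 0.26223 × 59.931 + 0.01140 × 60.931 + 0.03635 × 61.928 + 0.00926 × 63.928
= 39.4398 + 15.7157 + 0.6946 + 2.2511 + 0.5920 = 58.6932 Da

58.693 Da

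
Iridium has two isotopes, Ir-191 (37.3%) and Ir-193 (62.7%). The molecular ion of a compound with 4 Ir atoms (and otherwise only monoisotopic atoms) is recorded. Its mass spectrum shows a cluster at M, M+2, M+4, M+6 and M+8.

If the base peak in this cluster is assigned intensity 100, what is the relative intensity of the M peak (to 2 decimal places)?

5.26

Term probabilities: M 0.0194, M+2 0.1302, M+4 0.3282, M+6 0.3678, M+8 0.1546. Base peak = M+6.
P(M+6) = C(4,3) × 0.373^1 × 0.627^3 = 4 × 0.3730 × 0.24649188 = 0.367766 (base)
P(M) = C(4,0) × 0.373^4 × 0.627^0 = 1 × 0.01935688 × 1.0000 = 0.019357
Relative intensity = 0.019357 / 0.367766 × 100 = 5.26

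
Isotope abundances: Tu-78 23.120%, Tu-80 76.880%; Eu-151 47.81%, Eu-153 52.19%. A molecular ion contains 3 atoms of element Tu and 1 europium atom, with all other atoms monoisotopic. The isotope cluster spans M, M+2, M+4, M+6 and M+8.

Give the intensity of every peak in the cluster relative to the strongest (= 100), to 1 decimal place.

Element Tu pattern (n=3): 0.01235844 : 0.12328501 : 0.40995467 : 0.45440188
Europium pattern (n=1): 0.4781 : 0.5219
Convolve the two distributions (both contribute in 2-u steps):
  M: 0.01235844×0.4781 = 0.005909
  M+2: 0.01235844×0.5219 + 0.12328501×0.4781 = 0.065392
  M+4: 0.12328501×0.5219 + 0.40995467×0.4781 = 0.260342
  M+6: 0.40995467×0.5219 + 0.45440188×0.4781 = 0.431205
  M+8: 0.45440188×0.5219 = 0.237152
Scale to base peak (0.431205) = 100: 1.4 : 15.2 : 60.4 : 100.0 : 55.0

1.4 : 15.2 : 60.4 : 100.0 : 55.0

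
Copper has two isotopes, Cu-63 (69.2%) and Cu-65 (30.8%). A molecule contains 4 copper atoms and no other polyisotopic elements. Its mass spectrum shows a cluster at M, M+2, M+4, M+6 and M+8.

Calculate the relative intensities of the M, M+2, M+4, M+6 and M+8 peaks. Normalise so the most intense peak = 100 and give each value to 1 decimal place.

56.2 : 100.0 : 66.8 : 19.8 : 2.2

The 4 Cu atoms are independent, so intensities follow the terms of (0.692 + 0.308)^4.
P(M) = 0.692^4 = 0.229311
P(M+2) = 4 × 0.692^3 × 0.308^1 = 0.408253
P(M+4) = 6 × 0.692^2 × 0.308^2 = 0.272562
P(M+6) = 4 × 0.692^1 × 0.308^3 = 0.080876
P(M+8) = 0.308^4 = 0.008999
The M+2 peak is largest (0.408253); scaling to 100 gives 56.2 : 100.0 : 66.8 : 19.8 : 2.2.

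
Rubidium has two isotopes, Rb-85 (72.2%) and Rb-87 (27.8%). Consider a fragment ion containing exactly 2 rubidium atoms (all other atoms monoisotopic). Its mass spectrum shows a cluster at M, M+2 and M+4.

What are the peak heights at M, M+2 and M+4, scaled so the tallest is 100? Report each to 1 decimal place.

100.0 : 77.0 : 14.8

Each Rb atom is independently Rb-85 (p = 0.722) or Rb-87 (q = 0.278); the cluster is the binomial expansion (p + q)^2.
P(M) = 0.722^2 = 0.521284
P(M+2) = 2 × 0.722^1 × 0.278^1 = 0.401432
P(M+4) = 0.278^2 = 0.077284
The M peak is largest (0.521284); scaling to 100 gives 100.0 : 77.0 : 14.8.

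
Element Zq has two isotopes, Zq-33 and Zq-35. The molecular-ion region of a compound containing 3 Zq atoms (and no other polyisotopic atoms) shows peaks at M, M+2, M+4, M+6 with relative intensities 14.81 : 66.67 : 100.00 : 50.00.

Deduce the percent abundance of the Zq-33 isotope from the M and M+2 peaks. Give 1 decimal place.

If p is the fraction of Zq that is Zq-33, then I(M+2)/I(M) = [C(3,1)·p^2·(1−p)] / p^3 = 3·(1−p)/p = 66.67/14.81 = 4.5017
(1−p)/p = 4.5017/3 = 1.5006  ⇒  p = 1/(1 + 1.5006) = 0.3999
Zq-33: 40.0%, Zq-35: 60.0%.

40.0%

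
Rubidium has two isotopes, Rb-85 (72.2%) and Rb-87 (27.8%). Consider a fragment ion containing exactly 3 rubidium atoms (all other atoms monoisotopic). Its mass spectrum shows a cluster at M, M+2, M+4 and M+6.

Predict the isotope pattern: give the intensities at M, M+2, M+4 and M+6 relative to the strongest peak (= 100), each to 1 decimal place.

86.6 : 100.0 : 38.5 : 4.9

Expanding (0.722 + 0.278)^3:
P(M) = 0.722^3 = 0.376367
P(M+2) = 3 × 0.722^2 × 0.278^1 = 0.434751
P(M+4) = 3 × 0.722^1 × 0.278^2 = 0.167397
P(M+6) = 0.278^3 = 0.021485
The M+2 peak is largest (0.434751); scaling to 100 gives 86.6 : 100.0 : 38.5 : 4.9.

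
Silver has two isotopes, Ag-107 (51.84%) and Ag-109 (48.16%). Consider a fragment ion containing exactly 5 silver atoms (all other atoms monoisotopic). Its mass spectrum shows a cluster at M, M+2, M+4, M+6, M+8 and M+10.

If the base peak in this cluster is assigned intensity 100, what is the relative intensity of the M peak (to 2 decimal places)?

11.59

Term probabilities: M 0.0374, M+2 0.1739, M+4 0.3231, M+6 0.3002, M+8 0.1394, M+10 0.0259. Base peak = M+4.
P(M+4) = C(5,2) × 0.5184^3 × 0.4816^2 = 10 × 0.13931407 × 0.23193856 = 0.323123 (base)
P(M) = C(5,0) × 0.5184^5 × 0.4816^0 = 1 × 0.03743906 × 1.0000 = 0.037439
Relative intensity = 0.037439 / 0.323123 × 100 = 11.59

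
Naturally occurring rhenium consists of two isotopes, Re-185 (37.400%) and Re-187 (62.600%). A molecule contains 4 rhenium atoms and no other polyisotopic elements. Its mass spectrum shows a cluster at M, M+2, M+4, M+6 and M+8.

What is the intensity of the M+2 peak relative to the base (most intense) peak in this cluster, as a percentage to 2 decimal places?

35.69%

Binomial terms of (0.37400 + 0.62600)^4: M 0.0196, M+2 0.1310, M+4 0.3289, M+6 0.3670, M+8 0.1536 → M+6 is the base peak.
P(M+6) = C(4,3) × 0.37400^1 × 0.62600^3 = 4 × 0.3740 × 0.24531438 = 0.366990 (base)
P(M+2) = C(4,1) × 0.37400^3 × 0.62600^1 = 4 × 0.05231362 × 0.6260 = 0.130993
Relative intensity = 0.130993 / 0.366990 × 100 = 35.69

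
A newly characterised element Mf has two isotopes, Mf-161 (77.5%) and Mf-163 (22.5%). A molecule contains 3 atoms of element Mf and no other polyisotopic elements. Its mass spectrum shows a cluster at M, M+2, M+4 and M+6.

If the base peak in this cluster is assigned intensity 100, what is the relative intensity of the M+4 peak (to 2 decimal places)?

Term probabilities: M 0.4655, M+2 0.4054, M+4 0.1177, M+6 0.0114. Base peak = M.
P(M) = C(3,0) × 0.775^3 × 0.225^0 = 1 × 0.46548438 × 1.0000 = 0.465484 (base)
P(M+4) = C(3,2) × 0.775^1 × 0.225^2 = 3 × 0.7750 × 0.050625 = 0.117703
Relative intensity = 0.117703 / 0.465484 × 100 = 25.29

25.29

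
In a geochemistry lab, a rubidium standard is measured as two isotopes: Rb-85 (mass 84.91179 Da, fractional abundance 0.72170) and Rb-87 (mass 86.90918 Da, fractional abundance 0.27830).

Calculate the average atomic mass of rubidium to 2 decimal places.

85.47 Da

The abundance-weighted mean is 0.72170 × 84.91179 + 0.27830 × 86.90918
= 61.280839 + 24.186825 = 85.467664 Da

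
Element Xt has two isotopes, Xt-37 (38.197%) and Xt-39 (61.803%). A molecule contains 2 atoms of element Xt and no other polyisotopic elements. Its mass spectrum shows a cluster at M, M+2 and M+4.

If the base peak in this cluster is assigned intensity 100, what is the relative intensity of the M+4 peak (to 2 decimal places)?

(0.38197 + 0.61803)^2 gives M 0.1459, M+2 0.4721, M+4 0.3820; the largest is M+2.
P(M+2) = C(2,1) × 0.38197^1 × 0.61803^1 = 2 × 0.38197 × 0.61803 = 0.472138 (base)
P(M+4) = C(2,2) × 0.38197^0 × 0.61803^2 = 1 × 1.0000 × 0.38196108 = 0.381961
Relative intensity = 0.381961 / 0.472138 × 100 = 80.90

80.90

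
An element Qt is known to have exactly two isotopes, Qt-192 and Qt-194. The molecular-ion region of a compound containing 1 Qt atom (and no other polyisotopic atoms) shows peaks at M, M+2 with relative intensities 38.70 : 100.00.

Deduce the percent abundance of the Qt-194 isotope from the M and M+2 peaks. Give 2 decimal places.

72.10%

If p is the fraction of Qt that is Qt-192, then I(M+2)/I(M) = [C(1,1)·p^0·(1−p)] / p^1 = 1·(1−p)/p = 100.00/38.70 = 2.5840
(1−p)/p = 2.5840/1 = 2.5840  ⇒  p = 1/(1 + 2.5840) = 0.2790
Qt-192: 27.90%, Qt-194: 72.10%.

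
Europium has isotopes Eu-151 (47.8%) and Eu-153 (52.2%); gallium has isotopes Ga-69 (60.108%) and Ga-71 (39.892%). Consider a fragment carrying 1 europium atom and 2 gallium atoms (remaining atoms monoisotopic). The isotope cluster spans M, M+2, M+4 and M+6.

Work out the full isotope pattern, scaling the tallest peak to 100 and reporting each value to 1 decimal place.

Europium pattern (n=1): 0.4780 : 0.5220
Gallium pattern (n=2): 0.36129717 : 0.47956567 : 0.15913717
Convolve the two distributions (both contribute in 2-u steps):
  M: 0.4780×0.36129717 = 0.172700
  M+2: 0.4780×0.47956567 + 0.5220×0.36129717 = 0.417830
  M+4: 0.4780×0.15913717 + 0.5220×0.47956567 = 0.326401
  M+6: 0.5220×0.15913717 = 0.083070
Scale to base peak (0.417830) = 100: 41.3 : 100.0 : 78.1 : 19.9

41.3 : 100.0 : 78.1 : 19.9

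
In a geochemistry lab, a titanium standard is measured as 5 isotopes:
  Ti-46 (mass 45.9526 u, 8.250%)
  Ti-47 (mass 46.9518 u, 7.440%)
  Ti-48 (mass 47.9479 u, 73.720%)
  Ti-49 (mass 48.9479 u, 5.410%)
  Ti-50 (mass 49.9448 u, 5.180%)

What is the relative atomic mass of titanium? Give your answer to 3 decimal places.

The abundance-weighted mean is 0.08250 × 45.9526 + 0.07440 × 46.9518 + 0.73720 × 47.9479 + 0.05410 × 48.9479 + 0.05180 × 49.9448
= 3.79109 + 3.49321 + 35.34719 + 2.64808 + 2.58714 = 47.86671 u

47.867 u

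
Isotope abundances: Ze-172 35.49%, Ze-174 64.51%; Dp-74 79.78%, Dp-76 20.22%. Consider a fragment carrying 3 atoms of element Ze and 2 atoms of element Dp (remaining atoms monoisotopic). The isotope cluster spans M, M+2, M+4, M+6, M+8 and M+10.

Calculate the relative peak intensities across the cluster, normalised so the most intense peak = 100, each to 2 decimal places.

7.85 : 46.78 : 100.00 : 89.32 : 28.89 : 3.03

Element Ze pattern (n=3): 0.04470108 : 0.2437588 : 0.44307917 : 0.26846095
Element Dp pattern (n=2): 0.63648484 : 0.32263032 : 0.04088484
Convolve the two distributions (both contribute in 2-u steps):
  M: 0.04470108×0.63648484 = 0.028452
  M+2: 0.04470108×0.32263032 + 0.2437588×0.63648484 = 0.169571
  M+4: 0.04470108×0.04088484 + 0.2437588×0.32263032 + 0.44307917×0.63648484 = 0.362485
  M+6: 0.2437588×0.04088484 + 0.44307917×0.32263032 + 0.26846095×0.63648484 = 0.323788
  M+8: 0.44307917×0.04088484 + 0.26846095×0.32263032 = 0.104729
  M+10: 0.26846095×0.04088484 = 0.010976
Scale to base peak (0.362485) = 100: 7.85 : 46.78 : 100.00 : 89.32 : 28.89 : 3.03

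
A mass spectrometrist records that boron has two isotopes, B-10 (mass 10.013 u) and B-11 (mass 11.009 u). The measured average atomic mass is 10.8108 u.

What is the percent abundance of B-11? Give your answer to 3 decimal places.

80.100%

Writing the weighted mean with unknown fraction x of B-10:
10.013·x + 11.009·(1 − x) = 10.8108
(10.013 − 11.009)·x = 10.8108 − 11.009
x = -0.1982 / -0.996 = 0.19900 → 19.900% B-10, 80.100% B-11.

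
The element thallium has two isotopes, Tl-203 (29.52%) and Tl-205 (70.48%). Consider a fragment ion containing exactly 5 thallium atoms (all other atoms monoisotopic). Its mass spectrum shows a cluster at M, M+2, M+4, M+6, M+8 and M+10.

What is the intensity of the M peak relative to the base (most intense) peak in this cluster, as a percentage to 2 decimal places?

Term probabilities: M 0.0022, M+2 0.0268, M+4 0.1278, M+6 0.3051, M+8 0.3642, M+10 0.1739. Base peak = M+8.
P(M+8) = C(5,4) × 0.2952^1 × 0.7048^4 = 5 × 0.2952 × 0.24675365 = 0.364208 (base)
P(M) = C(5,0) × 0.2952^5 × 0.7048^0 = 1 × 0.00224172 × 1.0000 = 0.002242
Relative intensity = 0.002242 / 0.364208 × 100 = 0.62

0.62%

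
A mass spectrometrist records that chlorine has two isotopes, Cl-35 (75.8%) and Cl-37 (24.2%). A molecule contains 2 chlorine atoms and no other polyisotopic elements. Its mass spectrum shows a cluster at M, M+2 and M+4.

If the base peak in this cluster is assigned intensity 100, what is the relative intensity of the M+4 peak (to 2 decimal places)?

10.19

(0.758 + 0.242)^2 gives M 0.5746, M+2 0.3669, M+4 0.0586; the largest is M.
P(M) = C(2,0) × 0.758^2 × 0.242^0 = 1 × 0.574564 × 1.0000 = 0.574564 (base)
P(M+4) = C(2,2) × 0.758^0 × 0.242^2 = 1 × 1.0000 × 0.058564 = 0.058564
Relative intensity = 0.058564 / 0.574564 × 100 = 10.19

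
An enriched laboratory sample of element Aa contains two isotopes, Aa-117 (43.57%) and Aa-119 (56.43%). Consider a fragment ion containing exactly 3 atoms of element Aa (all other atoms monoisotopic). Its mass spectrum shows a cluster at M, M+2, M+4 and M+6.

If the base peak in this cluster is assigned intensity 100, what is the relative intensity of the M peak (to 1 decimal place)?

19.9

Term probabilities: M 0.0827, M+2 0.3214, M+4 0.4162, M+6 0.1797. Base peak = M+4.
P(M+4) = C(3,2) × 0.4357^1 × 0.5643^2 = 3 × 0.4357 × 0.31843449 = 0.416226 (base)
P(M) = C(3,0) × 0.4357^3 × 0.5643^0 = 1 × 0.08271089 × 1.0000 = 0.082711
Relative intensity = 0.082711 / 0.416226 × 100 = 19.9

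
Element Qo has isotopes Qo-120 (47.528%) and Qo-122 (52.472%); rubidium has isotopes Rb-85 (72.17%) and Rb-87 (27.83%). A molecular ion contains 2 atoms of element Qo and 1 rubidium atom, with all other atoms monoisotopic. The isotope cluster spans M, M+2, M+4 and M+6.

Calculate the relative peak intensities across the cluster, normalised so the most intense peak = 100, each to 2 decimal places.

38.56 : 100.00 : 79.82 : 18.12

Element Qo pattern (n=2): 0.22589108 : 0.49877784 : 0.27533108
Rubidium pattern (n=1): 0.7217 : 0.2783
Convolve the two distributions (both contribute in 2-u steps):
  M: 0.22589108×0.7217 = 0.163026
  M+2: 0.22589108×0.2783 + 0.49877784×0.7217 = 0.422833
  M+4: 0.49877784×0.2783 + 0.27533108×0.7217 = 0.337516
  M+6: 0.27533108×0.2783 = 0.076625
Scale to base peak (0.422833) = 100: 38.56 : 100.00 : 79.82 : 18.12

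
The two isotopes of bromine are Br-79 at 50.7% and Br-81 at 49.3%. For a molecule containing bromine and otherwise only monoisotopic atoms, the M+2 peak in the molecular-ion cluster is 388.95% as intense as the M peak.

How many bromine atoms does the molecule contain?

With n Br atoms, P(M+2)/P(M) = C(n,1)·p^(n−1)q / p^n = n·q/p = n · 0.493/0.507.
n = 3.8895 × 0.507/0.493 = 4.00 ≈ 4

4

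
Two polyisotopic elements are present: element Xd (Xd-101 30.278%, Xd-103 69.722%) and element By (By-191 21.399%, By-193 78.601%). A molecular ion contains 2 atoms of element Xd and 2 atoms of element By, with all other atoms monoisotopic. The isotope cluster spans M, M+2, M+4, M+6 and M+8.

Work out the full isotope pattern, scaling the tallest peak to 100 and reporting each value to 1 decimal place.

1.0 : 11.8 : 52.1 : 100.0 : 70.8

Element Xd pattern (n=2): 0.09167573 : 0.42220854 : 0.48611573
Element By pattern (n=2): 0.04579172 : 0.33639656 : 0.61781172
Convolve the two distributions (both contribute in 2-u steps):
  M: 0.09167573×0.04579172 = 0.004198
  M+2: 0.09167573×0.33639656 + 0.42220854×0.04579172 = 0.050173
  M+4: 0.09167573×0.61781172 + 0.42220854×0.33639656 + 0.48611573×0.04579172 = 0.220928
  M+6: 0.42220854×0.61781172 + 0.48611573×0.33639656 = 0.424373
  M+8: 0.48611573×0.61781172 = 0.300328
Scale to base peak (0.424373) = 100: 1.0 : 11.8 : 52.1 : 100.0 : 70.8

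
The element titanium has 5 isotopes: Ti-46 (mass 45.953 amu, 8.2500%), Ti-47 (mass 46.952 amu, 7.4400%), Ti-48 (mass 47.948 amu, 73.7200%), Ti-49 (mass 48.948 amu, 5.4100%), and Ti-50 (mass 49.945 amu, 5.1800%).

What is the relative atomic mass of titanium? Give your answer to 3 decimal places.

Weight each isotope mass by its fractional abundance: 0.082500 × 45.953 + 0.074400 × 46.952 + 0.737200 × 47.948 + 0.054100 × 48.948 + 0.051800 × 49.945
= 3.7911 + 3.4932 + 35.3473 + 2.6481 + 2.5872 = 47.8669 amu

47.867 amu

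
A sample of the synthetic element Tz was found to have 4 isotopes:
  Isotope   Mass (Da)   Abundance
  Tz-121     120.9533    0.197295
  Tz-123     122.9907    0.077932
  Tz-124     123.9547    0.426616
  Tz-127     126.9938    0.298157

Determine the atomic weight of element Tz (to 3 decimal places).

124.194 Da

The abundance-weighted mean is 0.197295 × 120.9533 + 0.077932 × 122.9907 + 0.426616 × 123.9547 + 0.298157 × 126.9938
= 23.86348 + 9.58491 + 52.88106 + 37.86409 = 124.19354 Da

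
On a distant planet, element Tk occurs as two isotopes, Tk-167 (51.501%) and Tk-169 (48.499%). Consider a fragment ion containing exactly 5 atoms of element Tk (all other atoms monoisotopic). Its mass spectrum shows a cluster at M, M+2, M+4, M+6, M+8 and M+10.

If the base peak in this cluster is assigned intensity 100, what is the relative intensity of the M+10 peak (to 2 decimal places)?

Binomial terms of (0.51501 + 0.48499)^5: M 0.0362, M+2 0.1706, M+4 0.3213, M+6 0.3026, M+8 0.1425, M+10 0.0268 → M+4 is the base peak.
P(M+4) = C(5,2) × 0.51501^3 × 0.48499^2 = 10 × 0.13659883 × 0.2352153 = 0.321301 (base)
P(M+10) = C(5,5) × 0.51501^0 × 0.48499^5 = 1 × 1.0000 × 0.02683267 = 0.026833
Relative intensity = 0.026833 / 0.321301 × 100 = 8.35

8.35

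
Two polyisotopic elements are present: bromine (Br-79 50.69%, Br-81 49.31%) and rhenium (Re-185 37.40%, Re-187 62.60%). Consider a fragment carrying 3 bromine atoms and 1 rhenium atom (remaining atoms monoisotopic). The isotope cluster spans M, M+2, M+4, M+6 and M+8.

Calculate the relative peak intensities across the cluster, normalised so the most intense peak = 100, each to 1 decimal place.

Bromine pattern (n=3): 0.13024674 : 0.3801026 : 0.36975457 : 0.11989609
Rhenium pattern (n=1): 0.3740 : 0.6260
Convolve the two distributions (both contribute in 2-u steps):
  M: 0.13024674×0.3740 = 0.048712
  M+2: 0.13024674×0.6260 + 0.3801026×0.3740 = 0.223693
  M+4: 0.3801026×0.6260 + 0.36975457×0.3740 = 0.376232
  M+6: 0.36975457×0.6260 + 0.11989609×0.3740 = 0.276307
  M+8: 0.11989609×0.6260 = 0.075055
Scale to base peak (0.376232) = 100: 12.9 : 59.5 : 100.0 : 73.4 : 19.9

12.9 : 59.5 : 100.0 : 73.4 : 19.9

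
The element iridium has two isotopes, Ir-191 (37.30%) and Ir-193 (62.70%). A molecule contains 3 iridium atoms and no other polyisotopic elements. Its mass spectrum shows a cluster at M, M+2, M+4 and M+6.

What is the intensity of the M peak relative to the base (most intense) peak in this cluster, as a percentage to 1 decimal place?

(0.3730 + 0.6270)^3 gives M 0.0519, M+2 0.2617, M+4 0.4399, M+6 0.2465; the largest is M+4.
P(M+4) = C(3,2) × 0.3730^1 × 0.6270^2 = 3 × 0.3730 × 0.393129 = 0.439911 (base)
P(M) = C(3,0) × 0.3730^3 × 0.6270^0 = 1 × 0.05189512 × 1.0000 = 0.051895
Relative intensity = 0.051895 / 0.439911 × 100 = 11.8

11.8%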